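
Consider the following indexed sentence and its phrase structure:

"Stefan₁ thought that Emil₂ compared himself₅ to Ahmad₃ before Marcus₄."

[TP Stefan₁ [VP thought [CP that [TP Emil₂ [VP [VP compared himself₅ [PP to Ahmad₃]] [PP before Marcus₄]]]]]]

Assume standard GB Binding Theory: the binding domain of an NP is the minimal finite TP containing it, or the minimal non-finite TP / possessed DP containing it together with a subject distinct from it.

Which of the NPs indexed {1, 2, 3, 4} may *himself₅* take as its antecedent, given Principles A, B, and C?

{2}

*himself* is an anaphor, so Principle A applies: it must be bound in its binding domain.
Binding domain of *himself₅*: the embedded TP, whose subject is Emil₂.
*Stefan₁* c-commands the anaphor but is outside its binding domain → cannot satisfy Principle A.
*Emil₂* c-commands the anaphor within its binding domain → licit binder.
*Ahmad₃* does not c-command the anaphor → cannot bind it.
*Marcus₄* does not c-command the anaphor → cannot bind it.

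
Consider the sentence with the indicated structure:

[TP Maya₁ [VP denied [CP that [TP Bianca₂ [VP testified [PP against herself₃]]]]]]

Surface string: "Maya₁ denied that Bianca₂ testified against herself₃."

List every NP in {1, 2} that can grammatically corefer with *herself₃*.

*herself* is an anaphor, so Principle A applies: it must be bound in its binding domain.
Binding domain of *herself₃*: the embedded TP, whose subject is Bianca₂.
*Maya₁* c-commands the anaphor but is outside its binding domain → cannot satisfy Principle A.
*Bianca₂* c-commands the anaphor within its binding domain → licit binder.

{2}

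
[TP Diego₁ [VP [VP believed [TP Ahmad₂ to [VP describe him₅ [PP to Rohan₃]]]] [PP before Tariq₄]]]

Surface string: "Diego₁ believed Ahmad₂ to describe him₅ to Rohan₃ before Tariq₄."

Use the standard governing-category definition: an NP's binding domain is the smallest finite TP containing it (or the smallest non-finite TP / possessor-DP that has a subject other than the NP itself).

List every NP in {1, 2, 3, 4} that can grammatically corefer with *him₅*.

*him* is a pronoun, so Principle B applies: it must be free in its binding domain.
Binding domain of *him₅*: the embedded TP, whose subject is Ahmad₂.
*Diego₁* c-commands the pronoun but from outside its binding domain, and is not c-commanded by it → coindexation permitted.
*Ahmad₂* c-commands the pronoun within its binding domain → coindexation would violate Principle B.
*Rohan₃*: the pronoun c-commands this R-expression → coindexation would violate Principle C on *Rohan₃*.
*Tariq₄* and the pronoun do not c-command one another → neither Principle B nor Principle C is at stake; coindexation permitted.

{1, 4}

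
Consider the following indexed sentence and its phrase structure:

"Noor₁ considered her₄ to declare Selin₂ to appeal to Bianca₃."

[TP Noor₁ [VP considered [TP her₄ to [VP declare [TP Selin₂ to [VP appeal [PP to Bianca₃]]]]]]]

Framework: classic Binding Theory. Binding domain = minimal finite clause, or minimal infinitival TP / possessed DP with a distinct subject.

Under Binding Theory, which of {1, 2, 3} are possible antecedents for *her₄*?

none

*her* is a pronoun, so Principle B applies: it must be free in its binding domain.
Binding domain of *her₄*: the matrix TP, whose subject is Noor₁.
*Noor₁* c-commands the pronoun within its binding domain → coindexation would violate Principle B.
*Selin₂*: the pronoun c-commands this R-expression → coindexation would violate Principle C on *Selin₂*.
*Bianca₃*: the pronoun c-commands this R-expression → coindexation would violate Principle C on *Bianca₃*.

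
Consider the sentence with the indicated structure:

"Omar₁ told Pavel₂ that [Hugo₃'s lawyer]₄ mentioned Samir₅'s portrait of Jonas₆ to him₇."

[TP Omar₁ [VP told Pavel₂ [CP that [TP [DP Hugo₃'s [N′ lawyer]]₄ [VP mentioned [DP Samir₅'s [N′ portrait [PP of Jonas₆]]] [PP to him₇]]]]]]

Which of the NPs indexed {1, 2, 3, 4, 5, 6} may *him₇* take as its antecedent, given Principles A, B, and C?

{1, 2, 3, 5, 6}

*him* is a pronoun, so Principle B applies: it must be free in its binding domain.
Binding domain of *him₇*: the embedded TP, whose subject is [Hugo₃'s lawyer]₄.
*Omar₁* c-commands the pronoun but from outside its binding domain, and is not c-commanded by it → coindexation permitted.
*Pavel₂* c-commands the pronoun but from outside its binding domain, and is not c-commanded by it → coindexation permitted.
*Hugo₃* and the pronoun do not c-command one another → neither Principle B nor Principle C is at stake; coindexation permitted.
*[Hugo₃'s lawyer]₄* c-commands the pronoun within its binding domain → coindexation would violate Principle B.
*Samir₅* and the pronoun do not c-command one another → neither Principle B nor Principle C is at stake; coindexation permitted.
*Jonas₆* and the pronoun do not c-command one another → neither Principle B nor Principle C is at stake; coindexation permitted.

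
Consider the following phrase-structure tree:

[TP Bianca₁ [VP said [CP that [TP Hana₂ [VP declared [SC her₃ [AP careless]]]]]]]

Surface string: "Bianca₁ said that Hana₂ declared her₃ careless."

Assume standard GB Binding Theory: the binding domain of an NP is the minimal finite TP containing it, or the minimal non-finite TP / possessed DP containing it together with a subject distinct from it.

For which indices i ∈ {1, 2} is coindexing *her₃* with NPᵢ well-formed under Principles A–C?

{1}

*her* is a pronoun, so Principle B applies: it must be free in its binding domain.
Binding domain of *her₃*: the embedded TP, whose subject is Hana₂.
*Bianca₁* c-commands the pronoun but from outside its binding domain, and is not c-commanded by it → coindexation permitted.
*Hana₂* c-commands the pronoun within its binding domain → coindexation would violate Principle B.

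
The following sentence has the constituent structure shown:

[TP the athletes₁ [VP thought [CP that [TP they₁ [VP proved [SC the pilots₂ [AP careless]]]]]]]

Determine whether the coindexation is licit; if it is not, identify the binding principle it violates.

grammatical

The two coindexed NPs are *the athletes₁* and *they₁*.
*they₁* is a pronoun; nothing c-commands it within its binding domain (the embedded TP.), so Principle B holds trivially.
*the athletes₁* is an R-expression; *they₁* does not c-command it, and no other NP shares its index, so Principle C is satisfied.
All principles are respected.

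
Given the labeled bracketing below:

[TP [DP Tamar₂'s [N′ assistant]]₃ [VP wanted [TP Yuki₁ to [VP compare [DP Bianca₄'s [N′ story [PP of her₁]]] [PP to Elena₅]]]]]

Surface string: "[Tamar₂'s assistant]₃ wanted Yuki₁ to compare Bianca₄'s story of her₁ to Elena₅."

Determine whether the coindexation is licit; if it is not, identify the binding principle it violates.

grammatical

The two coindexed NPs are *Yuki₁* and *her₁*.
*her₁* is a pronoun; its binding domain is the possessed DP, whose subject is Bianca₄. Within that domain it is c-commanded only by *Bianca₄*, which carries a different index — the pronoun is free locally, so Principle B holds.
*Yuki₁* is an R-expression; *her₁* does not c-command it, and no other NP shares its index, so Principle C is satisfied.
All principles are respected.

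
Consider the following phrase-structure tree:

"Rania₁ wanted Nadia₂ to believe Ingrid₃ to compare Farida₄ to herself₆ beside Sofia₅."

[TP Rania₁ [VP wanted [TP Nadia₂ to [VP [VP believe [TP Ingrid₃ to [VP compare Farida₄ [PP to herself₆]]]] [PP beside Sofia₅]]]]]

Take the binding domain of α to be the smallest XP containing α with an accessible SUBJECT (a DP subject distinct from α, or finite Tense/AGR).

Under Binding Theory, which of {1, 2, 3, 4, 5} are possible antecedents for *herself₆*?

{3, 4}

*herself* is an anaphor, so Principle A applies: it must be bound in its binding domain.
Binding domain of *herself₆*: the embedded TP, whose subject is Ingrid₃.
*Rania₁* c-commands the anaphor but is outside its binding domain → cannot satisfy Principle A.
*Nadia₂* c-commands the anaphor but is outside its binding domain → cannot satisfy Principle A.
*Ingrid₃* c-commands the anaphor within its binding domain → licit binder.
*Farida₄* c-commands the anaphor within its binding domain → licit binder.
*Sofia₅* does not c-command the anaphor → cannot bind it.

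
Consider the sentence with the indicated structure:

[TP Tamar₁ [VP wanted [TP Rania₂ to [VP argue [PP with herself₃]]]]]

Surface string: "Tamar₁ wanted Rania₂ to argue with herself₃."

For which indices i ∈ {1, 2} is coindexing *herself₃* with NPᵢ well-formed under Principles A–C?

{2}

*herself* is an anaphor, so Principle A applies: it must be bound in its binding domain.
Binding domain of *herself₃*: the embedded TP, whose subject is Rania₂.
*Tamar₁* c-commands the anaphor but is outside its binding domain → cannot satisfy Principle A.
*Rania₂* c-commands the anaphor within its binding domain → licit binder.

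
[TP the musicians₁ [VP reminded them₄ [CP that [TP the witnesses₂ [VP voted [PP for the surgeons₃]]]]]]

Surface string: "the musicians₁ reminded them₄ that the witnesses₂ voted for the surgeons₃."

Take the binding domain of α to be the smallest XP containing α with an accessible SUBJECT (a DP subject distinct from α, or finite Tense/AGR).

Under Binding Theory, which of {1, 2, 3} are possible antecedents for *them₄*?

none

*them* is a pronoun, so Principle B applies: it must be free in its binding domain.
Binding domain of *them₄*: the matrix TP, whose subject is the musicians₁.
*the musicians₁* c-commands the pronoun within its binding domain → coindexation would violate Principle B.
*the witnesses₂*: the pronoun c-commands this R-expression → coindexation would violate Principle C on *the witnesses₂*.
*the surgeons₃*: the pronoun c-commands this R-expression → coindexation would violate Principle C on *the surgeons₃*.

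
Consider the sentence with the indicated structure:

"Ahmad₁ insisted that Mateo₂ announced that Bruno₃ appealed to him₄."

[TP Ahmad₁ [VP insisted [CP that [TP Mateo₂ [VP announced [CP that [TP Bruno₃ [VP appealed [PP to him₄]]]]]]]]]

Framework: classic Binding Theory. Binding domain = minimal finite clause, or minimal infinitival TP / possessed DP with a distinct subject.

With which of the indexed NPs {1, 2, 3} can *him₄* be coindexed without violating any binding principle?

{1, 2}

*him* is a pronoun, so Principle B applies: it must be free in its binding domain.
Binding domain of *him₄*: the embedded TP, whose subject is Bruno₃.
*Ahmad₁* c-commands the pronoun but from outside its binding domain, and is not c-commanded by it → coindexation permitted.
*Mateo₂* c-commands the pronoun but from outside its binding domain, and is not c-commanded by it → coindexation permitted.
*Bruno₃* c-commands the pronoun within its binding domain → coindexation would violate Principle B.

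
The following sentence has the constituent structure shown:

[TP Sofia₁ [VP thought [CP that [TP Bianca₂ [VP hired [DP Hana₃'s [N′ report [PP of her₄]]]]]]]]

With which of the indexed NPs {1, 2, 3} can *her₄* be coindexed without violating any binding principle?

*her* is a pronoun, so Principle B applies: it must be free in its binding domain.
Binding domain of *her₄*: the possessed DP, whose subject is Hana₃.
*Sofia₁* c-commands the pronoun but from outside its binding domain, and is not c-commanded by it → coindexation permitted.
*Bianca₂* c-commands the pronoun but from outside its binding domain, and is not c-commanded by it → coindexation permitted.
*Hana₃* c-commands the pronoun within its binding domain → coindexation would violate Principle B.

{1, 2}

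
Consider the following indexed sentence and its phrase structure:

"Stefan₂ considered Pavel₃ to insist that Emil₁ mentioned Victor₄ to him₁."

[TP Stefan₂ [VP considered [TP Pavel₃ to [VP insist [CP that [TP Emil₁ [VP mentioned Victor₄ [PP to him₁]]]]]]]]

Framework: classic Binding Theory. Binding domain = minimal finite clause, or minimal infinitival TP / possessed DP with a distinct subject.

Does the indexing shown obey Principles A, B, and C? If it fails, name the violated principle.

Principle B

The two coindexed NPs are *Emil₁* and *him₁*.
*him₁* is a pronoun. Its binding domain is the embedded TP, whose subject is Emil₁.
*Emil₁* c-commands it within that domain and carries the same index.
The pronoun is locally bound → Principle B violation.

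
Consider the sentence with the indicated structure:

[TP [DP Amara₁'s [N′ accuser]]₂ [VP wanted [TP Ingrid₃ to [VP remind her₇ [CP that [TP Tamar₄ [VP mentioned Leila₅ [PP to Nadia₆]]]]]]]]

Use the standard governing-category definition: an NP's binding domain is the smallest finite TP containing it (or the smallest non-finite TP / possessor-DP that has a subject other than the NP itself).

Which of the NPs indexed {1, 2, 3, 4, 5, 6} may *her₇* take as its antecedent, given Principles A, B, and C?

{1, 2}

*her* is a pronoun, so Principle B applies: it must be free in its binding domain.
Binding domain of *her₇*: the embedded TP, whose subject is Ingrid₃.
*Amara₁* and the pronoun do not c-command one another → neither Principle B nor Principle C is at stake; coindexation permitted.
*[Amara₁'s accuser]₂* c-commands the pronoun but from outside its binding domain, and is not c-commanded by it → coindexation permitted.
*Ingrid₃* c-commands the pronoun within its binding domain → coindexation would violate Principle B.
*Tamar₄*: the pronoun c-commands this R-expression → coindexation would violate Principle C on *Tamar₄*.
*Leila₅*: the pronoun c-commands this R-expression → coindexation would violate Principle C on *Leila₅*.
*Nadia₆*: the pronoun c-commands this R-expression → coindexation would violate Principle C on *Nadia₆*.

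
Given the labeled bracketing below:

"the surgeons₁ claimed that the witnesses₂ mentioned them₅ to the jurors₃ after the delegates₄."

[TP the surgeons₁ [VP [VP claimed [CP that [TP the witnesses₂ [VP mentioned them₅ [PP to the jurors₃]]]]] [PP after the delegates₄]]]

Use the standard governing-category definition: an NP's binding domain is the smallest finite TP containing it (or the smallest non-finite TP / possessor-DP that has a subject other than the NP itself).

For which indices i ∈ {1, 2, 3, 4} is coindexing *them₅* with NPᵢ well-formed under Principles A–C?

*them* is a pronoun, so Principle B applies: it must be free in its binding domain.
Binding domain of *them₅*: the embedded TP, whose subject is the witnesses₂.
*the surgeons₁* c-commands the pronoun but from outside its binding domain, and is not c-commanded by it → coindexation permitted.
*the witnesses₂* c-commands the pronoun within its binding domain → coindexation would violate Principle B.
*the jurors₃*: the pronoun c-commands this R-expression → coindexation would violate Principle C on *the jurors₃*.
*the delegates₄* and the pronoun do not c-command one another → neither Principle B nor Principle C is at stake; coindexation permitted.

{1, 4}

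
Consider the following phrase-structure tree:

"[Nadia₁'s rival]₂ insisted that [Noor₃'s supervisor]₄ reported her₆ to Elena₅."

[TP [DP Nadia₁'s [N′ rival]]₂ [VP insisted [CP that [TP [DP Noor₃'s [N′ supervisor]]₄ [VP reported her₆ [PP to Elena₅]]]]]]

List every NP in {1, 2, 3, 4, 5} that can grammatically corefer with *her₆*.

{1, 2, 3}

*her* is a pronoun, so Principle B applies: it must be free in its binding domain.
Binding domain of *her₆*: the embedded TP, whose subject is [Noor₃'s supervisor]₄.
*Nadia₁* and the pronoun do not c-command one another → neither Principle B nor Principle C is at stake; coindexation permitted.
*[Nadia₁'s rival]₂* c-commands the pronoun but from outside its binding domain, and is not c-commanded by it → coindexation permitted.
*Noor₃* and the pronoun do not c-command one another → neither Principle B nor Principle C is at stake; coindexation permitted.
*[Noor₃'s supervisor]₄* c-commands the pronoun within its binding domain → coindexation would violate Principle B.
*Elena₅*: the pronoun c-commands this R-expression → coindexation would violate Principle C on *Elena₅*.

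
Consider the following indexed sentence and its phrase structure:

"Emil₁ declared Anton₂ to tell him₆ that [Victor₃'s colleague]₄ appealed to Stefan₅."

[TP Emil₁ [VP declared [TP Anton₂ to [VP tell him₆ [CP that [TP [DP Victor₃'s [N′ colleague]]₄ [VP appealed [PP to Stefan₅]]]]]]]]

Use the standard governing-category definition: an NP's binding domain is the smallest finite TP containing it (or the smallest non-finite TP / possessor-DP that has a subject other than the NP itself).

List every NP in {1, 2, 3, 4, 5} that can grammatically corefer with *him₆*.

{1}

*him* is a pronoun, so Principle B applies: it must be free in its binding domain.
Binding domain of *him₆*: the embedded TP, whose subject is Anton₂.
*Emil₁* c-commands the pronoun but from outside its binding domain, and is not c-commanded by it → coindexation permitted.
*Anton₂* c-commands the pronoun within its binding domain → coindexation would violate Principle B.
*Victor₃*: the pronoun c-commands this R-expression → coindexation would violate Principle C on *Victor₃*.
*[Victor₃'s colleague]₄*: the pronoun c-commands this R-expression → coindexation would violate Principle C on *[Victor₃'s colleague]₄*.
*Stefan₅*: the pronoun c-commands this R-expression → coindexation would violate Principle C on *Stefan₅*.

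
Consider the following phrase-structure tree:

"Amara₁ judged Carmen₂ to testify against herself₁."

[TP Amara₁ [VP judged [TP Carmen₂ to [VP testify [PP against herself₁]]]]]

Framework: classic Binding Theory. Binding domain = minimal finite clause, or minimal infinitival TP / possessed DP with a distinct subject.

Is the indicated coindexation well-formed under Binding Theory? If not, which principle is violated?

The two coindexed NPs are *Amara₁* and *herself₁*.
*herself₁* is an anaphor. Principle A requires it to be bound within its binding domain — the embedded TP, whose subject is Carmen₂.
Within that domain it is c-commanded by *Carmen₂*, which does not share its index.
*Amara₁* does c-command the anaphor, but from outside its binding domain.
The anaphor is unbound in its domain → Principle A violation.

Principle A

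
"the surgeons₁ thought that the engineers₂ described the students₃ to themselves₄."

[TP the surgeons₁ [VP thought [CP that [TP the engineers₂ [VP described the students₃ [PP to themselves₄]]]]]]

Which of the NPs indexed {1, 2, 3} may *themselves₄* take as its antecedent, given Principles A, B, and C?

*themselves* is an anaphor, so Principle A applies: it must be bound in its binding domain.
Binding domain of *themselves₄*: the embedded TP, whose subject is the engineers₂.
*the surgeons₁* c-commands the anaphor but is outside its binding domain → cannot satisfy Principle A.
*the engineers₂* c-commands the anaphor within its binding domain → licit binder.
*the students₃* c-commands the anaphor within its binding domain → licit binder.

{2, 3}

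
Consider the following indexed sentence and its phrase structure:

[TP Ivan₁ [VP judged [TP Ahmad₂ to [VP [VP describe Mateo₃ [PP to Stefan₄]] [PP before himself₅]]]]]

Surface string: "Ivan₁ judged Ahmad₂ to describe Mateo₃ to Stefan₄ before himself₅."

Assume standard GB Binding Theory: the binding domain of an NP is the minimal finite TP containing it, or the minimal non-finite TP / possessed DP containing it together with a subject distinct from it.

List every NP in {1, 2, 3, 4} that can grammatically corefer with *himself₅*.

{2}

*himself* is an anaphor, so Principle A applies: it must be bound in its binding domain.
Binding domain of *himself₅*: the embedded TP, whose subject is Ahmad₂.
*Ivan₁* c-commands the anaphor but is outside its binding domain → cannot satisfy Principle A.
*Ahmad₂* c-commands the anaphor within its binding domain → licit binder.
*Mateo₃* does not c-command the anaphor → cannot bind it.
*Stefan₄* does not c-command the anaphor → cannot bind it.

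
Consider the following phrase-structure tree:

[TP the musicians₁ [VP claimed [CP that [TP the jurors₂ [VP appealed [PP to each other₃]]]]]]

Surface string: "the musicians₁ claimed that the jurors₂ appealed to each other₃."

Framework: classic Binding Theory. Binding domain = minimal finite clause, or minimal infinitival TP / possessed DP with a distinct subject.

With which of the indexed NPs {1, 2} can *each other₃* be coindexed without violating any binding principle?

{2}

*each other* is an anaphor, so Principle A applies: it must be bound in its binding domain.
Binding domain of *each other₃*: the embedded TP, whose subject is the jurors₂.
*the musicians₁* c-commands the anaphor but is outside its binding domain → cannot satisfy Principle A.
*the jurors₂* c-commands the anaphor within its binding domain → licit binder.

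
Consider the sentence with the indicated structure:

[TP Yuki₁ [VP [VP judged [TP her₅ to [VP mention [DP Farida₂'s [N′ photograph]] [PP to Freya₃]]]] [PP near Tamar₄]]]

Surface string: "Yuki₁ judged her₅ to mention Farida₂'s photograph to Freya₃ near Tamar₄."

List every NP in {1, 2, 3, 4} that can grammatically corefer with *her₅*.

*her* is a pronoun, so Principle B applies: it must be free in its binding domain.
Binding domain of *her₅*: the matrix TP, whose subject is Yuki₁.
*Yuki₁* c-commands the pronoun within its binding domain → coindexation would violate Principle B.
*Farida₂*: the pronoun c-commands this R-expression → coindexation would violate Principle C on *Farida₂*.
*Freya₃*: the pronoun c-commands this R-expression → coindexation would violate Principle C on *Freya₃*.
*Tamar₄* and the pronoun do not c-command one another → neither Principle B nor Principle C is at stake; coindexation permitted.

{4}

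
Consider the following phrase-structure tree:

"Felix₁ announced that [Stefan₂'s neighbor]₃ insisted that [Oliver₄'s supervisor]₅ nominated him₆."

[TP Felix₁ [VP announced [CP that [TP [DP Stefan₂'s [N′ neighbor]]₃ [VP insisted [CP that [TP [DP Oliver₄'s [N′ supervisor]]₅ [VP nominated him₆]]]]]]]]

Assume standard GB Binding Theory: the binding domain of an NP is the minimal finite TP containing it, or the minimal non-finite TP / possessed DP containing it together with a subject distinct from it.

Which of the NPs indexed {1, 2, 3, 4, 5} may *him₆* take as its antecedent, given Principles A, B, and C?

{1, 2, 3, 4}

*him* is a pronoun, so Principle B applies: it must be free in its binding domain.
Binding domain of *him₆*: the embedded TP, whose subject is [Oliver₄'s supervisor]₅.
*Felix₁* c-commands the pronoun but from outside its binding domain, and is not c-commanded by it → coindexation permitted.
*Stefan₂* and the pronoun do not c-command one another → neither Principle B nor Principle C is at stake; coindexation permitted.
*[Stefan₂'s neighbor]₃* c-commands the pronoun but from outside its binding domain, and is not c-commanded by it → coindexation permitted.
*Oliver₄* and the pronoun do not c-command one another → neither Principle B nor Principle C is at stake; coindexation permitted.
*[Oliver₄'s supervisor]₅* c-commands the pronoun within its binding domain → coindexation would violate Principle B.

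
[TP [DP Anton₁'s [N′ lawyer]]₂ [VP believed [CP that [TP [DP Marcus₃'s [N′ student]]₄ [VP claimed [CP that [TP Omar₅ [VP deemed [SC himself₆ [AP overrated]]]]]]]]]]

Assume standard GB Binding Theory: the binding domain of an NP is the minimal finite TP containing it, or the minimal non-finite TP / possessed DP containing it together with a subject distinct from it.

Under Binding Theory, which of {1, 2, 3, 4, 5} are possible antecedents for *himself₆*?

*himself* is an anaphor, so Principle A applies: it must be bound in its binding domain.
Binding domain of *himself₆*: the embedded TP, whose subject is Omar₅.
*Anton₁* does not c-command the anaphor → cannot bind it.
*[Anton₁'s lawyer]₂* c-commands the anaphor but is outside its binding domain → cannot satisfy Principle A.
*Marcus₃* does not c-command the anaphor → cannot bind it.
*[Marcus₃'s student]₄* c-commands the anaphor but is outside its binding domain → cannot satisfy Principle A.
*Omar₅* c-commands the anaphor within its binding domain → licit binder.

{5}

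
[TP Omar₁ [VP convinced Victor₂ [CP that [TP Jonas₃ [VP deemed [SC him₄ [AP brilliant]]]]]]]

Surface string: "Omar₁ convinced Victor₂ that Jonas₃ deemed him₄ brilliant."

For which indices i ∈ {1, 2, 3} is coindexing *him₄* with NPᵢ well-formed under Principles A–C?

*him* is a pronoun, so Principle B applies: it must be free in its binding domain.
Binding domain of *him₄*: the embedded TP, whose subject is Jonas₃.
*Omar₁* c-commands the pronoun but from outside its binding domain, and is not c-commanded by it → coindexation permitted.
*Victor₂* c-commands the pronoun but from outside its binding domain, and is not c-commanded by it → coindexation permitted.
*Jonas₃* c-commands the pronoun within its binding domain → coindexation would violate Principle B.

{1, 2}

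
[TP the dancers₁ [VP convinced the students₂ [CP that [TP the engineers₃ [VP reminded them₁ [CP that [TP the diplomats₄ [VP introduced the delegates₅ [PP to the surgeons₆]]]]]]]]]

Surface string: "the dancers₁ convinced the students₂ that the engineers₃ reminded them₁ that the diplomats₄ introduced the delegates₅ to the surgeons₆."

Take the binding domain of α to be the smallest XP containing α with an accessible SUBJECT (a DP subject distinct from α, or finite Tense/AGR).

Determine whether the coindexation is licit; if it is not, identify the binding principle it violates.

grammatical

The two coindexed NPs are *the dancers₁* and *them₁*.
*them₁* is a pronoun; its binding domain is the embedded TP, whose subject is the engineers₃. Within that domain it is c-commanded only by *the engineers₃*, which carries a different index — the pronoun is free locally, so Principle B holds.
*the dancers₁* is an R-expression; *them₁* does not c-command it, and no other NP shares its index, so Principle C is satisfied.
All principles are respected.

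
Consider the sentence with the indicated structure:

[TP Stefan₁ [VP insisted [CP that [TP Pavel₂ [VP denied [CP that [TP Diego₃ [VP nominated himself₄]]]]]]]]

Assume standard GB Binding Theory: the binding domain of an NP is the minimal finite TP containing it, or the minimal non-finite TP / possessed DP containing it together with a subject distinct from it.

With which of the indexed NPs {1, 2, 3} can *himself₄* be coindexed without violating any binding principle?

*himself* is an anaphor, so Principle A applies: it must be bound in its binding domain.
Binding domain of *himself₄*: the embedded TP, whose subject is Diego₃.
*Stefan₁* c-commands the anaphor but is outside its binding domain → cannot satisfy Principle A.
*Pavel₂* c-commands the anaphor but is outside its binding domain → cannot satisfy Principle A.
*Diego₃* c-commands the anaphor within its binding domain → licit binder.

{3}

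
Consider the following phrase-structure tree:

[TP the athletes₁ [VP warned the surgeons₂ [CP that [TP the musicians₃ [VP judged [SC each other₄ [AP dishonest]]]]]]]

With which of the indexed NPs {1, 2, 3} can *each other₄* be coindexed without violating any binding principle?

*each other* is an anaphor, so Principle A applies: it must be bound in its binding domain.
Binding domain of *each other₄*: the embedded TP, whose subject is the musicians₃.
*the athletes₁* c-commands the anaphor but is outside its binding domain → cannot satisfy Principle A.
*the surgeons₂* c-commands the anaphor but is outside its binding domain → cannot satisfy Principle A.
*the musicians₃* c-commands the anaphor within its binding domain → licit binder.

{3}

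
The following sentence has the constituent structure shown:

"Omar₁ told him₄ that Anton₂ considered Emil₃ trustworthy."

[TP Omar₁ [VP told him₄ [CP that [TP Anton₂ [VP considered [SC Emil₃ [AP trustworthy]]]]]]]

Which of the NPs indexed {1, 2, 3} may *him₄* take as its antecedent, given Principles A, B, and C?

none

*him* is a pronoun, so Principle B applies: it must be free in its binding domain.
Binding domain of *him₄*: the matrix TP, whose subject is Omar₁.
*Omar₁* c-commands the pronoun within its binding domain → coindexation would violate Principle B.
*Anton₂*: the pronoun c-commands this R-expression → coindexation would violate Principle C on *Anton₂*.
*Emil₃*: the pronoun c-commands this R-expression → coindexation would violate Principle C on *Emil₃*.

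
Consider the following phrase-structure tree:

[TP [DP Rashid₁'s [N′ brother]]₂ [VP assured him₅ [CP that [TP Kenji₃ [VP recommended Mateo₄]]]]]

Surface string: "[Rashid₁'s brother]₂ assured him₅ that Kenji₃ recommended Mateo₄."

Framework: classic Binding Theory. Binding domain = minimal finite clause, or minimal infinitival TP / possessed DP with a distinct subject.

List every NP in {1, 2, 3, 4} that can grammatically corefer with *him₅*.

*him* is a pronoun, so Principle B applies: it must be free in its binding domain.
Binding domain of *him₅*: the matrix TP, whose subject is [Rashid₁'s brother]₂.
*Rashid₁* and the pronoun do not c-command one another → neither Principle B nor Principle C is at stake; coindexation permitted.
*[Rashid₁'s brother]₂* c-commands the pronoun within its binding domain → coindexation would violate Principle B.
*Kenji₃*: the pronoun c-commands this R-expression → coindexation would violate Principle C on *Kenji₃*.
*Mateo₄*: the pronoun c-commands this R-expression → coindexation would violate Principle C on *Mateo₄*.

{1}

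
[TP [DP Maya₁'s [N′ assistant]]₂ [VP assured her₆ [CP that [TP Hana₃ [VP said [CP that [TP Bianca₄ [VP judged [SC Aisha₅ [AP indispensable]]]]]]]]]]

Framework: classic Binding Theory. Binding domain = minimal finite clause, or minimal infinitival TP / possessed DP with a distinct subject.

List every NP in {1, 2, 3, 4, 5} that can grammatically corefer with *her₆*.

{1}

*her* is a pronoun, so Principle B applies: it must be free in its binding domain.
Binding domain of *her₆*: the matrix TP, whose subject is [Maya₁'s assistant]₂.
*Maya₁* and the pronoun do not c-command one another → neither Principle B nor Principle C is at stake; coindexation permitted.
*[Maya₁'s assistant]₂* c-commands the pronoun within its binding domain → coindexation would violate Principle B.
*Hana₃*: the pronoun c-commands this R-expression → coindexation would violate Principle C on *Hana₃*.
*Bianca₄*: the pronoun c-commands this R-expression → coindexation would violate Principle C on *Bianca₄*.
*Aisha₅*: the pronoun c-commands this R-expression → coindexation would violate Principle C on *Aisha₅*.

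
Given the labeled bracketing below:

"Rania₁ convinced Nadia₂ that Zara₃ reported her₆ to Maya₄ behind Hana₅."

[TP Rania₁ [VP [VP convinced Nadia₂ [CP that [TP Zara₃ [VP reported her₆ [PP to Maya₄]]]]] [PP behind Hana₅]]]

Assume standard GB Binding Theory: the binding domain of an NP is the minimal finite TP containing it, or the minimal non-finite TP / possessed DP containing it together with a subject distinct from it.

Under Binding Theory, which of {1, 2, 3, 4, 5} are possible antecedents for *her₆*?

*her* is a pronoun, so Principle B applies: it must be free in its binding domain.
Binding domain of *her₆*: the embedded TP, whose subject is Zara₃.
*Rania₁* c-commands the pronoun but from outside its binding domain, and is not c-commanded by it → coindexation permitted.
*Nadia₂* c-commands the pronoun but from outside its binding domain, and is not c-commanded by it → coindexation permitted.
*Zara₃* c-commands the pronoun within its binding domain → coindexation would violate Principle B.
*Maya₄*: the pronoun c-commands this R-expression → coindexation would violate Principle C on *Maya₄*.
*Hana₅* and the pronoun do not c-command one another → neither Principle B nor Principle C is at stake; coindexation permitted.

{1, 2, 5}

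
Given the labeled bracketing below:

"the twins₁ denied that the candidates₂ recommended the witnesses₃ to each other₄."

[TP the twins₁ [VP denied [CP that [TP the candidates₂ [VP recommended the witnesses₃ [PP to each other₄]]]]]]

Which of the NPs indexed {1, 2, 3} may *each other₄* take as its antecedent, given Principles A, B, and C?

*each other* is an anaphor, so Principle A applies: it must be bound in its binding domain.
Binding domain of *each other₄*: the embedded TP, whose subject is the candidates₂.
*the twins₁* c-commands the anaphor but is outside its binding domain → cannot satisfy Principle A.
*the candidates₂* c-commands the anaphor within its binding domain → licit binder.
*the witnesses₃* c-commands the anaphor within its binding domain → licit binder.

{2, 3}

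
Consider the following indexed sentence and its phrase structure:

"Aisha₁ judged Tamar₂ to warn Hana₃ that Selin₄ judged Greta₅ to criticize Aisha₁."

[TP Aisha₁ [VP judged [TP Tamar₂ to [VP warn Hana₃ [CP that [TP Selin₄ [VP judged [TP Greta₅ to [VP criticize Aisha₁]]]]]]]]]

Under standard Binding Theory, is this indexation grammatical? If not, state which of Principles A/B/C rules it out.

The two coindexed NPs are *Aisha₁* (the higher occurrence) and *Aisha₁* (the lower occurrence).
*Aisha₁* (the lower occurrence) is an R-expression. Principle C requires it to be free everywhere.
*Aisha₁* (the higher occurrence) c-commands it and carries the same index.
The R-expression is bound → Principle C violation.

Principle C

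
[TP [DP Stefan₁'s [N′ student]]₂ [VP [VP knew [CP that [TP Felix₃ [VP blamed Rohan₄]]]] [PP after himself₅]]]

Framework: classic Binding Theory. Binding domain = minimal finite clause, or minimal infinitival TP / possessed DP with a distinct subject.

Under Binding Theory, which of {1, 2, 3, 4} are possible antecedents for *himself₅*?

*himself* is an anaphor, so Principle A applies: it must be bound in its binding domain.
Binding domain of *himself₅*: the matrix TP, whose subject is [Stefan₁'s student]₂.
*Stefan₁* does not c-command the anaphor → cannot bind it.
*[Stefan₁'s student]₂* c-commands the anaphor within its binding domain → licit binder.
*Felix₃* does not c-command the anaphor → cannot bind it.
*Rohan₄* does not c-command the anaphor → cannot bind it.

{2}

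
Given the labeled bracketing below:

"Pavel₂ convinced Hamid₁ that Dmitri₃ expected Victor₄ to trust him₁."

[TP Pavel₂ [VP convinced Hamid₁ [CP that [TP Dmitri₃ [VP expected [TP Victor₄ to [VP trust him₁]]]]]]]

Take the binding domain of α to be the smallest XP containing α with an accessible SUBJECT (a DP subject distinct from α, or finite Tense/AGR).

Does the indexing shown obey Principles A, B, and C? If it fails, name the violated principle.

grammatical

The two coindexed NPs are *Hamid₁* and *him₁*.
*him₁* is a pronoun; its binding domain is the embedded TP, whose subject is Victor₄. Within that domain it is c-commanded only by *Victor₄*, which carries a different index — the pronoun is free locally, so Principle B holds.
*Hamid₁* is an R-expression; *him₁* does not c-command it, and no other NP shares its index, so Principle C is satisfied.
All principles are respected.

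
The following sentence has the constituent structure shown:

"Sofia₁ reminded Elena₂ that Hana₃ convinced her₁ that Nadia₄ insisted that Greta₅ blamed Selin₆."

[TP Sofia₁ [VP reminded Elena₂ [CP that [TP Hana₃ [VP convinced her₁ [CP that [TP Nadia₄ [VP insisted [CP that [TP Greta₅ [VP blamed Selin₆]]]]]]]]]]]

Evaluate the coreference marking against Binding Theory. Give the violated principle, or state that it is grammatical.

grammatical

The two coindexed NPs are *Sofia₁* and *her₁*.
*her₁* is a pronoun; its binding domain is the embedded TP, whose subject is Hana₃. Within that domain it is c-commanded only by *Hana₃*, which carries a different index — the pronoun is free locally, so Principle B holds.
*Sofia₁* is an R-expression; *her₁* does not c-command it, and no other NP shares its index, so Principle C is satisfied.
All principles are respected.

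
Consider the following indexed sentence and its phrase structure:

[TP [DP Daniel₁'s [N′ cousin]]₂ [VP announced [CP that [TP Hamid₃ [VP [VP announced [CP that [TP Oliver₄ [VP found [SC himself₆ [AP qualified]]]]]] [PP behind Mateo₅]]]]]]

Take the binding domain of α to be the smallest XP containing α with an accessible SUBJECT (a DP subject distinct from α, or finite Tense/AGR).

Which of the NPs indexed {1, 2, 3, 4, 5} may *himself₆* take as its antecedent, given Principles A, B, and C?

*himself* is an anaphor, so Principle A applies: it must be bound in its binding domain.
Binding domain of *himself₆*: the embedded TP, whose subject is Oliver₄.
*Daniel₁* does not c-command the anaphor → cannot bind it.
*[Daniel₁'s cousin]₂* c-commands the anaphor but is outside its binding domain → cannot satisfy Principle A.
*Hamid₃* c-commands the anaphor but is outside its binding domain → cannot satisfy Principle A.
*Oliver₄* c-commands the anaphor within its binding domain → licit binder.
*Mateo₅* does not c-command the anaphor → cannot bind it.

{4}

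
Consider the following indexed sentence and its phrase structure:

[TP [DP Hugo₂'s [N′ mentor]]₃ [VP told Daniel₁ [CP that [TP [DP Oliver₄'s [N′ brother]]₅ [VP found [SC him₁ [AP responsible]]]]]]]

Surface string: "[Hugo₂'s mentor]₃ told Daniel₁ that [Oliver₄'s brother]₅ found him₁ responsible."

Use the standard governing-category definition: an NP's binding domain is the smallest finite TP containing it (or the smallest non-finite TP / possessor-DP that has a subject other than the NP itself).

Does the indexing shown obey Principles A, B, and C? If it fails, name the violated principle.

grammatical

The two coindexed NPs are *Daniel₁* and *him₁*.
*him₁* is a pronoun; its binding domain is the embedded TP, whose subject is [Oliver₄'s brother]₅. Within that domain it is c-commanded only by *[Oliver₄'s brother]₅*, which carries a different index — the pronoun is free locally, so Principle B holds.
*Daniel₁* is an R-expression; *him₁* does not c-command it, and no other NP shares its index, so Principle C is satisfied.
All principles are respected.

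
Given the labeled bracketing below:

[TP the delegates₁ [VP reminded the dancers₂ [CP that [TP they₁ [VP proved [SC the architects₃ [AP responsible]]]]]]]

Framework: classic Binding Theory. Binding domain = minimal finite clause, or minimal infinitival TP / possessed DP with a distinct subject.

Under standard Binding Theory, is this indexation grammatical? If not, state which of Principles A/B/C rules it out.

grammatical

The two coindexed NPs are *the delegates₁* and *they₁*.
*they₁* is a pronoun; nothing c-commands it within its binding domain (the embedded TP.), so Principle B holds trivially.
*the delegates₁* is an R-expression; *they₁* does not c-command it, and no other NP shares its index, so Principle C is satisfied.
All principles are respected.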